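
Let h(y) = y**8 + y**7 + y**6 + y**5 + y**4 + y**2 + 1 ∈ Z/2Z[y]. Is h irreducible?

Check for roots in Z/2Z: h(0) = 1; h(1) = 1.
No roots, so no linear factors.
Monic irreducibles of degree 2 over GF(2): y**2 + y + 1.
None of them divide h (all give nonzero remainder).
Monic irreducibles of degree 3 over GF(2): y**3 + y + 1, y**3 + y**2 + 1.
None of them divide h (all give nonzero remainder).
Monic irreducibles of degree 4 over GF(2): y**4 + y + 1, y**4 + y**3 + 1, y**4 + y**3 + y**2 + y + 1.
None of them divide h (all give nonzero remainder).
No irreducible factor of degree ≤ 4 exists, so h is irreducible over GF(2).

Yes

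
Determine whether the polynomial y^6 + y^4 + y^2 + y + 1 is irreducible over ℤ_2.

Yes

Write P(y) = y^6 + y^4 + y^2 + y + 1.
Check for roots in ℤ_2: P(0) = 1; P(1) = 1.
No roots, so no linear factors.
Monic irreducibles of degree 2 over GF(2): y^2 + y + 1.
None of them divide P (all give nonzero remainder).
Monic irreducibles of degree 3 over GF(2): y^3 + y + 1, y^3 + y^2 + 1.
None of them divide P (all give nonzero remainder).
No irreducible factor of degree ≤ 3 exists, so P is irreducible over GF(2).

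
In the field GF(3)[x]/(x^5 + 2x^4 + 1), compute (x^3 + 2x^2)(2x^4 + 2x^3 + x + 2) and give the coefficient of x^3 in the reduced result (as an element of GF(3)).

1

Multiply in GF(3)[x]: (x^3 + 2x^2)·(2x^4 + 2x^3 + x + 2) = 2x^7 + x^5 + x^4 + x^3 + x^2.
Reduce using x^5 ≡ x^4 + 2 (mod x^5 + 2x^4 + 1).
Reduced: x^4 + x^3 + 2x^2 + x.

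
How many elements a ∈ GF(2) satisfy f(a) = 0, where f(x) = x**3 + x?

Evaluate at each of the 2 elements of GF(2):
f(0) = 0 → root; f(1) = 0 → root.
Roots: {0, 1}.

2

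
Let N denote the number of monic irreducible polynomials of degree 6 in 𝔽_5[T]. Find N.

Gauss's count: N_{5}(6) = (1/6) Σ_{d|6} μ(6/d)·5^d.
Divisors of 6: 1, 2, 3, 6; μ(6/d) for each: 1, -1, -1, 1.
Σ = 5^1 − 5^2 − 5^3 + 5^6 = 15480.
N = 15480/6 = 2580.

2580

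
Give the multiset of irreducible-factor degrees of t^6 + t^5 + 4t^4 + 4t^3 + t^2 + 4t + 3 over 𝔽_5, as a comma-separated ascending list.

1, 2, 3

Write f(t) = t^6 + t^5 + 4t^4 + 4t^3 + t^2 + 4t + 3.
Roots in 𝔽_5: f(0) = 3; f(1) = 3; f(2) = 2; f(3) = 3; f(4) = 0 → root.
Linear factors from roots: (t + 1).
Complete factorization: f(t) = (t + 1)·(t^2 + 4t + 1)·(t^3 + t^2 + 4t + 3).
Factor degrees with multiplicity: 1 + 2 + 3 = 6.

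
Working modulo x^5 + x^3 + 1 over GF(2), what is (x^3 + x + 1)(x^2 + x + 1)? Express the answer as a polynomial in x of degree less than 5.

x^4 + x^3

Multiply in GF(2)[x]: (x^3 + x + 1)·(x^2 + x + 1) = x^5 + x^4 + 1.
Reduce using x^5 ≡ x^3 + 1 (mod x^5 + x^3 + 1).
Reduced: x^4 + x^3.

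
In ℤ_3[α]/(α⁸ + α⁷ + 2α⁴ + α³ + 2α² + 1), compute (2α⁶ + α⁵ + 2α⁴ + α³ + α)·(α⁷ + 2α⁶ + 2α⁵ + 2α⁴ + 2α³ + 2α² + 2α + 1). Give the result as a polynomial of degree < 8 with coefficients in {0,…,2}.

Multiply in ℤ_3[α]: (2α⁶ + α⁵ + 2α⁴ + α³ + α)·(α⁷ + 2α⁶ + 2α⁵ + 2α⁴ + 2α³ + 2α² + 2α + 1) = 2α¹³ + 2α¹² + 2α¹¹ + 2α¹⁰ + α⁸ + 2α⁷ + 2α² + α.
Reduce using α⁸ ≡ 2α⁷ + α⁴ + 2α³ + α² + 2 (mod α⁸ + α⁷ + 2α⁴ + α³ + 2α² + 1).
Reduced: α⁶ + 2α⁵ + α⁴ + 2α² + 2α.

α^6 + 2α^5 + α^4 + 2α^2 + 2α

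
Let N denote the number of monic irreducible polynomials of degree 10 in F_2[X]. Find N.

Gauss's count: N_{2}(10) = (1/10) Σ_{d|10} μ(10/d)·2^d.
Divisors of 10: 1, 2, 5, 10; μ(10/d) for each: 1, -1, -1, 1.
Σ = 2^1 − 2^2 − 2^5 + 2^10 = 990.
N = 990/10 = 99.

99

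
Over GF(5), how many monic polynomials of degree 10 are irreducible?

976248

The number of monic irreducibles of degree 10 over GF(5) is (1/10)·Σ_{d∣10} μ(10/d) 5^d.
Divisors of 10: 1, 2, 5, 10; μ(10/d) for each: 1, -1, -1, 1.
Σ = 5^1 − 5^2 − 5^5 + 5^10 = 9762480.
N = 9762480/10 = 976248.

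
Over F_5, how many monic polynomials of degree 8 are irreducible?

Gauss's count: N_{5}(8) = (1/8) Σ_{d|8} μ(8/d)·5^d.
Divisors of 8: 1, 2, 4, 8; μ(8/d) for each: 0, 0, -1, 1.
Σ = − 5^4 + 5^8 = 390000.
N = 390000/8 = 48750.

48750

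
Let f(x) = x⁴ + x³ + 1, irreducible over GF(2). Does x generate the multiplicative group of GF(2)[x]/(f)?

Yes

|GF(2^4)^×| = 2^4 − 1 = 15. Prime factorization: 15 = 3·5.
f is primitive ⇔ x has order 15 in GF(2)[x]/(f), i.e. x^(15/q) ≠ 1 for each prime q | 15.
x^(5) mod f = x³ + x + 1.
x^(3) mod f = x³.
None equal 1, so x has full order 15; f is primitive.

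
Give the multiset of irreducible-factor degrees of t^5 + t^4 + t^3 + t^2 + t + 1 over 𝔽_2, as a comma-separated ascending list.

Write h(t) = t^5 + t^4 + t^3 + t^2 + t + 1.
Roots in 𝔽_2: h(0) = 1; h(1) = 0 → root.
Linear factors from roots: (t + 1).
Complete factorization: h(t) = (t + 1)·(t^2 + t + 1)^2.
Factor degrees with multiplicity: 1 + 2 + 2 = 5.

1, 2, 2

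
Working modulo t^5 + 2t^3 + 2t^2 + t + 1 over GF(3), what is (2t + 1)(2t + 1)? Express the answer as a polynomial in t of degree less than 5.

Multiply in GF(3)[t]: (2t + 1)·(2t + 1) = t^2 + t + 1.
Reduced: t^2 + t + 1.

t^2 + t + 1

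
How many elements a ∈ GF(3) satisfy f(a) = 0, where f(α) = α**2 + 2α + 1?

Evaluate at each of the 3 elements of GF(3):
f(0) = 1; f(1) = 1; f(2) = 0 → root.
Roots: {2}.

1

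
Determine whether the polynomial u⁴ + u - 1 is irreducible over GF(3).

Write g(u) = u⁴ + u - 1.
Check for roots in GF(3): g(0) = 2; g(1) = 1; g(2) = 2.
No roots, so no linear factors.
Monic irreducibles of degree 2 over GF(3): u² + 1, u² + u - 1, u² - u - 1.
None of them divide g (all give nonzero remainder).
No irreducible factor of degree ≤ 2 exists, so g is irreducible over GF(3).

Yes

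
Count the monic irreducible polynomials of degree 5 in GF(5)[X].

x^(5^5) − x is the product of all monic irreducibles of degree dividing 5; Möbius inversion gives N = (1/5) Σ μ(5/d)·5^d.
Divisors of 5: 1, 5; μ(5/d) for each: -1, 1.
Σ = − 5^1 + 5^5 = 3120.
N = 3120/5 = 624.

624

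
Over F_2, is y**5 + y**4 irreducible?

Write h(y) = y**5 + y**4.
Check for roots in F_2: h(0) = 0 → root; h(1) = 0 → root.
h(0) = 0, so (y) divides h(y); h is reducible.

No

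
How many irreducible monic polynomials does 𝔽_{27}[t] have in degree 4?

By the necklace-counting formula, N_27(4) = (1/4) Σ_{d|4} μ(4/d)·27^d.
Divisors of 4: 1, 2, 4; μ(4/d) for each: 0, -1, 1.
Σ = − 27^2 + 27^4 = 530712.
N = 530712/4 = 132678.

132678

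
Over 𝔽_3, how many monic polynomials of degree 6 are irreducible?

116

Gauss's count: N_{3}(6) = (1/6) Σ_{d|6} μ(6/d)·3^d.
Divisors of 6: 1, 2, 3, 6; μ(6/d) for each: 1, -1, -1, 1.
Σ = 3^1 − 3^2 − 3^3 + 3^6 = 696.
N = 696/6 = 116.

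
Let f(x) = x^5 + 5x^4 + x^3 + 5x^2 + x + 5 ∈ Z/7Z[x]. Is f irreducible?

No

Check for roots in Z/7Z: f(0) = 5; f(1) = 4; f(2) = 0 → root; f(3) = 0 → root; f(4) = 0 → root; f(5) = 0 → root; f(6) = 5.
f(2) = 0, so (x − 2) divides f(x); f is reducible.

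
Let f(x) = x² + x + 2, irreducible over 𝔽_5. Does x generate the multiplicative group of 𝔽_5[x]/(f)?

|GF(5^2)^×| = 5^2 − 1 = 24. Prime factorization: 24 = 2^3·3.
f is primitive ⇔ x has order 24 in GF(5)[x]/(f), i.e. x^(24/q) ≠ 1 for each prime q | 24.
x^(12) mod f = 4.
x^(8) mod f = 3x + 1.
None equal 1, so x has full order 24; f is primitive.

Yes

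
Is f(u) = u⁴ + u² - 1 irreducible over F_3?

Yes

Check for roots in F_3: f(0) = 2; f(1) = 1; f(2) = 1.
No roots, so no linear factors.
Monic irreducibles of degree 2 over GF(3): u² + 1, u² + u - 1, u² - u - 1.
None of them divide f (all give nonzero remainder).
No irreducible factor of degree ≤ 2 exists, so f is irreducible over GF(3).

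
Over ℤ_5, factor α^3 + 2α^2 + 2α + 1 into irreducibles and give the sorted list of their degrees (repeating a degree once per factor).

Write g(α) = α^3 + 2α^2 + 2α + 1.
Roots in ℤ_5: g(0) = 1; g(1) = 1; g(2) = 1; g(3) = 2; g(4) = 0 → root.
Linear factors from roots: (α + 1).
Complete factorization: g(α) = (α + 1)·(α^2 + α + 1).
Factor degrees with multiplicity: 1 + 2 = 3.

1, 2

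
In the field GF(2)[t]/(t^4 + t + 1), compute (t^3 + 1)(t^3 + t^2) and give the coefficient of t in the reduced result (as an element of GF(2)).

Multiply in GF(2)[t]: (t^3 + 1)·(t^3 + t^2) = t^6 + t^5 + t^3 + t^2.
Reduce using t^4 ≡ t + 1 (mod t^4 + t + 1).
Reduced: t^2 + t.

1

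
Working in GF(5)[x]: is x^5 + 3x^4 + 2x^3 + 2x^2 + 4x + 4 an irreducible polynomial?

Write P(x) = x^5 + 3x^4 + 2x^3 + 2x^2 + 4x + 4.
Check for roots in GF(5): P(0) = 4; P(1) = 1; P(2) = 1; P(3) = 4; P(4) = 2.
No roots, so no linear factors.
Degree-2 irreducible divisors: test the 10 monic irreducibles of degree 2 over GF(5).
None of them divide P (all give nonzero remainder).
No irreducible factor of degree ≤ 2 exists, so P is irreducible over GF(5).

Yes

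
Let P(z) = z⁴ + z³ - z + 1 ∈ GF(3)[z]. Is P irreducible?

Check for roots in GF(3): P(0) = 1; P(1) = 2; P(2) = 2.
No roots, so no linear factors.
Monic irreducibles of degree 2 over GF(3): z² + 1, z² + z - 1, z² - z - 1.
None of them divide P (all give nonzero remainder).
No irreducible factor of degree ≤ 2 exists, so P is irreducible over GF(3).

Yes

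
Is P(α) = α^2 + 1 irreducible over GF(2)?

No

Check for roots in GF(2): P(0) = 1; P(1) = 0 → root.
P(1) = 0, so (α − 1) divides P(α); P is reducible.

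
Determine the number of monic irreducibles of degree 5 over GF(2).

6

Gauss's count: N_{2}(5) = (1/5) Σ_{d|5} μ(5/d)·2^d.
Divisors of 5: 1, 5; μ(5/d) for each: -1, 1.
Σ = − 2^1 + 2^5 = 30.
N = 30/5 = 6.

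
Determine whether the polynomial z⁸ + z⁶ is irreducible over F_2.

Write f(z) = z⁸ + z⁶.
Check for roots in F_2: f(0) = 0 → root; f(1) = 0 → root.
f(0) = 0, so (z) divides f(z); f is reducible.

No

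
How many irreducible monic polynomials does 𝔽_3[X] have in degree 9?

2184

By the necklace-counting formula, N_3(9) = (1/9) Σ_{d|9} μ(9/d)·3^d.
Divisors of 9: 1, 3, 9; μ(9/d) for each: 0, -1, 1.
Σ = − 3^3 + 3^9 = 19656.
N = 19656/9 = 2184.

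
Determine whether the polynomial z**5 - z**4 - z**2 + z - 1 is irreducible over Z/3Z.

Write P(z) = z**5 - z**4 - z**2 + z - 1.
Check for roots in Z/3Z: P(0) = 2; P(1) = 2; P(2) = 1.
No roots, so no linear factors.
Monic irreducibles of degree 2 over GF(3): z**2 + 1, z**2 + z - 1, z**2 - z - 1.
None of them divide P (all give nonzero remainder).
No irreducible factor of degree ≤ 2 exists, so P is irreducible over GF(3).

Yes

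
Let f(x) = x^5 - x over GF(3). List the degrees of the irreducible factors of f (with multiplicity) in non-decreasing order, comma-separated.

1, 1, 1, 2

Roots in GF(3): f(0) = 0 → root; f(1) = 0 → root; f(2) = 0 → root.
Linear factors from roots: (x), (x - 1), (x + 1).
Complete factorization: f(x) = (x)·(x + 1)·(x - 1)·(x^2 + 1).
Factor degrees with multiplicity: 1 + 1 + 1 + 2 = 5.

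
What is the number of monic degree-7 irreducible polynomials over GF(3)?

312

Gauss's count: N_{3}(7) = (1/7) Σ_{d|7} μ(7/d)·3^d.
Divisors of 7: 1, 7; μ(7/d) for each: -1, 1.
Σ = − 3^1 + 3^7 = 2184.
N = 2184/7 = 312.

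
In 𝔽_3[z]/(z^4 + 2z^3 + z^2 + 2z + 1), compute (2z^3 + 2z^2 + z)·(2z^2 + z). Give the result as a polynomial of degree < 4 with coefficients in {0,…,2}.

Multiply in 𝔽_3[z]: (2z^3 + 2z^2 + z)·(2z^2 + z) = z^5 + z^3 + z^2.
Reduce using z^4 ≡ z^3 + 2z^2 + z + 2 (mod z^4 + 2z^3 + z^2 + 2z + 1).
Reduced: z^3 + z^2 + 2.

z^3 + z^2 + 2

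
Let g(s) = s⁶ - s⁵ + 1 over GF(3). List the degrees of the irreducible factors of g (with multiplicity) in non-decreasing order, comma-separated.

Roots in GF(3): g(0) = 1; g(1) = 1; g(2) = 0 → root.
Linear factors from roots: (s + 1).
Complete factorization: g(s) = (s + 1)·(s² - s - 1)·(s³ - s² - s - 1).
Factor degrees with multiplicity: 1 + 2 + 3 = 6.

1, 2, 3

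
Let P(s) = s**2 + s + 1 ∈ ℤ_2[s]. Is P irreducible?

Check for roots in ℤ_2: P(0) = 1; P(1) = 1.
No roots. A degree-2 polynomial over a field with no linear factor is irreducible.

Yes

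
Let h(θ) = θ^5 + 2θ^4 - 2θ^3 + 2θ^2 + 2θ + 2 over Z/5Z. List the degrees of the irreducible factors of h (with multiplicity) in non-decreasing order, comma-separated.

1, 4

Roots in Z/5Z: h(0) = 2; h(1) = 2; h(2) = 2; h(3) = 2; h(4) = 0 → root.
Linear factors from roots: (θ + 1).
Complete factorization: h(θ) = (θ + 1)·(θ^4 + θ^3 + 2θ^2 + 2).
Factor degrees with multiplicity: 1 + 4 = 5.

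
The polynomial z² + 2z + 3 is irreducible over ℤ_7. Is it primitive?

Write f(z) = z² + 2z + 3.
|GF(7^2)^×| = 7^2 − 1 = 48. Prime factorization: 48 = 2^4·3.
f is primitive ⇔ z has order 48 in GF(7)[z]/(f), i.e. z^(48/q) ≠ 1 for each prime q | 48.
z^(24) mod f = 6.
z^(16) mod f = 2.
None equal 1, so z has full order 48; f is primitive.

Yes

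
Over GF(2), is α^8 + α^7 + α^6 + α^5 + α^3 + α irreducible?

No

Write P(α) = α^8 + α^7 + α^6 + α^5 + α^3 + α.
Check for roots in GF(2): P(0) = 0 → root; P(1) = 0 → root.
P(0) = 0, so (α) divides P(α); P is reducible.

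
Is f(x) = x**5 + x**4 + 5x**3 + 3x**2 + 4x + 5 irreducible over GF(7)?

Check for roots in GF(7): f(0) = 5; f(1) = 5; f(2) = 1; f(3) = 6; f(4) = 3; f(5) = 2; f(6) = 6.
No roots, so no linear factors.
Degree-2 irreducible divisors: test the 21 monic irreducibles of degree 2 over GF(7).
None of them divide f (all give nonzero remainder).
No irreducible factor of degree ≤ 2 exists, so f is irreducible over GF(7).

Yes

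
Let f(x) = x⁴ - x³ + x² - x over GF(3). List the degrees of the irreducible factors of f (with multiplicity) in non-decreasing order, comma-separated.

1, 1, 2

Roots in GF(3): f(0) = 0 → root; f(1) = 0 → root; f(2) = 1.
Linear factors from roots: (x), (x - 1).
Complete factorization: f(x) = (x)·(x - 1)·(x² + 1).
Factor degrees with multiplicity: 1 + 1 + 2 = 4.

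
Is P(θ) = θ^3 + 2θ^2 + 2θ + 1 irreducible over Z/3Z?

Check for roots in Z/3Z: P(0) = 1; P(1) = 0 → root; P(2) = 0 → root.
P(1) = 0, so (θ − 1) divides P(θ); P is reducible.

No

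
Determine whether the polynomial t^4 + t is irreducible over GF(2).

Write m(t) = t^4 + t.
Check for roots in GF(2): m(0) = 0 → root; m(1) = 0 → root.
m(0) = 0, so (t) divides m(t); m is reducible.

No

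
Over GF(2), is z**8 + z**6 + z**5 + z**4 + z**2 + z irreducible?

No

Write g(z) = z**8 + z**6 + z**5 + z**4 + z**2 + z.
Check for roots in GF(2): g(0) = 0 → root; g(1) = 0 → root.
g(0) = 0, so (z) divides g(z); g is reducible.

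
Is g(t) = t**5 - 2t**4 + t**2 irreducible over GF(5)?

Check for roots in GF(5): g(0) = 0 → root; g(1) = 0 → root; g(2) = 4; g(3) = 0 → root; g(4) = 3.
g(0) = 0, so (t) divides g(t); g is reducible.

No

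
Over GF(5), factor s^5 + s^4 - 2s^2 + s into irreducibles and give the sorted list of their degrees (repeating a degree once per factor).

1, 2, 2

Write f(s) = s^5 + s^4 - 2s^2 + s.
Roots in GF(5): f(0) = 0 → root; f(1) = 1; f(2) = 2; f(3) = 4; f(4) = 2.
Linear factors from roots: (s).
Complete factorization: f(s) = (s)·(s^2 - 2)·(s^2 + s + 2).
Factor degrees with multiplicity: 1 + 2 + 2 = 5.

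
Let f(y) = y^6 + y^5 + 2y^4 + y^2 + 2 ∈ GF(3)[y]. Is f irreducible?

Yes

Check for roots in GF(3): f(0) = 2; f(1) = 1; f(2) = 2.
No roots, so no linear factors.
Monic irreducibles of degree 2 over GF(3): y^2 + 1, y^2 + y + 2, y^2 + 2y + 2.
None of them divide f (all give nonzero remainder).
Degree-3 irreducible divisors: test the 8 monic irreducibles of degree 3 over GF(3).
None of them divide f (all give nonzero remainder).
No irreducible factor of degree ≤ 3 exists, so f is irreducible over GF(3).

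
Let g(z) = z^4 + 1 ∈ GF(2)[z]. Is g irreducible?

Check for roots in GF(2): g(0) = 1; g(1) = 0 → root.
g(1) = 0, so (z − 1) divides g(z); g is reducible.

No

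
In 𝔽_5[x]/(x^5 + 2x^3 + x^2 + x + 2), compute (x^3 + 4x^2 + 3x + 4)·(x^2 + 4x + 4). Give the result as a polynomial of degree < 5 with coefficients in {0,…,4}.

Multiply in 𝔽_5[x]: (x^3 + 4x^2 + 3x + 4)·(x^2 + 4x + 4) = x^5 + 3x^4 + 3x^3 + 2x^2 + 3x + 1.
Reduce using x^5 ≡ 3x^3 + 4x^2 + 4x + 3 (mod x^5 + 2x^3 + x^2 + x + 2).
Reduced: 3x^4 + x^3 + x^2 + 2x + 4.

3x^4 + x^3 + x^2 + 2x + 4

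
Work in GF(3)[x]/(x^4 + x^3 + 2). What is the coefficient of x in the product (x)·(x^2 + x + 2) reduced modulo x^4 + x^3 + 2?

2

Multiply in GF(3)[x]: (x)·(x^2 + x + 2) = x^3 + x^2 + 2x.
Reduced: x^3 + x^2 + 2x.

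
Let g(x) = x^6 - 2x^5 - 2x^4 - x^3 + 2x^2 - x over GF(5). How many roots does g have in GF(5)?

Evaluate at each of the 5 elements of GF(5):
g(0) = 0 → root; g(1) = 2; g(2) = 1; g(3) = 4; g(4) = 0 → root.
Roots: {0, 4}.

2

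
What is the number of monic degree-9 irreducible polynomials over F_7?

Gauss's count: N_{7}(9) = (1/9) Σ_{d|9} μ(9/d)·7^d.
Divisors of 9: 1, 3, 9; μ(9/d) for each: 0, -1, 1.
Σ = − 7^3 + 7^9 = 40353264.
N = 40353264/9 = 4483696.

4483696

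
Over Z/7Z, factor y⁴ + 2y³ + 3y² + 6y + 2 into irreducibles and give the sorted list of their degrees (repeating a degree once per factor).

Write h(y) = y⁴ + 2y³ + 3y² + 6y + 2.
Linear factors from roots: (y + 6), (y + 4).
Complete factorization: h(y) = (y + 4)·(y + 6)·(y² + 6y + 3).
Factor degrees with multiplicity: 1 + 1 + 2 = 4.

1, 1, 2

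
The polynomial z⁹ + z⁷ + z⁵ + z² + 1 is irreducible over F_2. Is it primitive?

Yes

Write f(z) = z⁹ + z⁷ + z⁵ + z² + 1.
|GF(2^9)^×| = 2^9 − 1 = 511. Prime factorization: 511 = 7·73.
f is primitive ⇔ z has order 511 in GF(2)[z]/(f), i.e. z^(511/q) ≠ 1 for each prime q | 511.
z^(73) mod f = z⁸ + z⁷ + z⁶ + z⁵ + z³ + z.
z^(7) mod f = z⁷.
None equal 1, so z has full order 511; f is primitive.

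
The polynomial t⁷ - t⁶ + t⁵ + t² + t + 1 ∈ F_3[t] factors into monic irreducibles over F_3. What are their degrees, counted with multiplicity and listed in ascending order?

7

Write f(t) = t⁷ - t⁶ + t⁵ + t² + t + 1.
Roots in F_3: f(0) = 1; f(1) = 1; f(2) = 1.
Complete factorization: f(t) = (t⁷ - t⁶ + t⁵ + t² + t + 1).
Factor degrees with multiplicity: 7 = 7.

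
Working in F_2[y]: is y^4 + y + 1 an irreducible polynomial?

Write g(y) = y^4 + y + 1.
Check for roots in F_2: g(0) = 1; g(1) = 1.
No roots, so no linear factors.
Monic irreducibles of degree 2 over GF(2): y^2 + y + 1.
None of them divide g (all give nonzero remainder).
No irreducible factor of degree ≤ 2 exists, so g is irreducible over GF(2).

Yes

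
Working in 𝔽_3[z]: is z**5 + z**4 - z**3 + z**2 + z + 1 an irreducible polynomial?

Write h(z) = z**5 + z**4 - z**3 + z**2 + z + 1.
Check for roots in 𝔽_3: h(0) = 1; h(1) = 1; h(2) = 2.
No roots, so no linear factors.
Monic irreducibles of degree 2 over GF(3): z**2 + 1, z**2 + z - 1, z**2 - z - 1.
None of them divide h (all give nonzero remainder).
No irreducible factor of degree ≤ 2 exists, so h is irreducible over GF(3).

Yes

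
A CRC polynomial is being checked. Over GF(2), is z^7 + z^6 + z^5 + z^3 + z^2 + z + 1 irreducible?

Write f(z) = z^7 + z^6 + z^5 + z^3 + z^2 + z + 1.
Check for roots in GF(2): f(0) = 1; f(1) = 1.
No roots, so no linear factors.
Monic irreducibles of degree 2 over GF(2): z^2 + z + 1.
None of them divide f (all give nonzero remainder).
Monic irreducibles of degree 3 over GF(2): z^3 + z + 1, z^3 + z^2 + 1.
None of them divide f (all give nonzero remainder).
No irreducible factor of degree ≤ 3 exists, so f is irreducible over GF(2).

Yes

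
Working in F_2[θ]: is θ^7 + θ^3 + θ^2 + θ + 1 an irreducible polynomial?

Yes

Write P(θ) = θ^7 + θ^3 + θ^2 + θ + 1.
Check for roots in F_2: P(0) = 1; P(1) = 1.
No roots, so no linear factors.
Monic irreducibles of degree 2 over GF(2): θ^2 + θ + 1.
None of them divide P (all give nonzero remainder).
Monic irreducibles of degree 3 over GF(2): θ^3 + θ + 1, θ^3 + θ^2 + 1.
None of them divide P (all give nonzero remainder).
No irreducible factor of degree ≤ 3 exists, so P is irreducible over GF(2).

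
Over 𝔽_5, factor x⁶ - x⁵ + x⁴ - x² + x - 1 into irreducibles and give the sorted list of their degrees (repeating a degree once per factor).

Write g(x) = x⁶ - x⁵ + x⁴ - x² + x - 1.
Roots in 𝔽_5: g(0) = 4; g(1) = 0 → root; g(2) = 0 → root; g(3) = 0 → root; g(4) = 0 → root.
Linear factors from roots: (x - 1), (x - 2), (x + 2), (x + 1).
Complete factorization: g(x) = (x + 1)·(x + 2)·(x - 2)·(x - 1)·(x² - x + 1).
Factor degrees with multiplicity: 1 + 1 + 1 + 1 + 2 = 6.

1, 1, 1, 1, 2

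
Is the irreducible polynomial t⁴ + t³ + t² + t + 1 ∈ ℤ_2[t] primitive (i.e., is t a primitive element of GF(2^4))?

No

Write f(t) = t⁴ + t³ + t² + t + 1.
|GF(2^4)^×| = 2^4 − 1 = 15. Prime factorization: 15 = 3·5.
f is primitive ⇔ t has order 15 in GF(2)[t]/(f), i.e. t^(15/q) ≠ 1 for each prime q | 15.
t^(5) mod f = 1
t^(3) mod f = t³.
Since t^(5) = 1, the order of t divides 5 < 15; not primitive.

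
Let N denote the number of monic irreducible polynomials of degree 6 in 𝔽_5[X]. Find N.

2580

The number of monic irreducibles of degree 6 over GF(5) is (1/6)·Σ_{d∣6} μ(6/d) 5^d.
Divisors of 6: 1, 2, 3, 6; μ(6/d) for each: 1, -1, -1, 1.
Σ = 5^1 − 5^2 − 5^3 + 5^6 = 15480.
N = 15480/6 = 2580.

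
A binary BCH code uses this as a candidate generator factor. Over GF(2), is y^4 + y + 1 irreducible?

Write P(y) = y^4 + y + 1.
Check for roots in GF(2): P(0) = 1; P(1) = 1.
No roots, so no linear factors.
Monic irreducibles of degree 2 over GF(2): y^2 + y + 1.
None of them divide P (all give nonzero remainder).
No irreducible factor of degree ≤ 2 exists, so P is irreducible over GF(2).

Yes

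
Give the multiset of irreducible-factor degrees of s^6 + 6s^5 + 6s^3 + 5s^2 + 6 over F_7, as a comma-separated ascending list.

Write g(s) = s^6 + 6s^5 + 6s^3 + 5s^2 + 6.
Linear factors from roots: (s + 3), (s + 1).
Complete factorization: g(s) = (s + 1)·(s + 3)·(s^2 + 1)·(s^2 + 2s + 2).
Factor degrees with multiplicity: 1 + 1 + 2 + 2 = 6.

1, 1, 2, 2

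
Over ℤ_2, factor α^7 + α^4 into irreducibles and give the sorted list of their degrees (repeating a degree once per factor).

Write g(α) = α^7 + α^4.
Roots in ℤ_2: g(0) = 0 → root; g(1) = 0 → root.
Linear factors from roots: (α), (α + 1).
Complete factorization: g(α) = (α + 1)·(α)^4·(α^2 + α + 1).
Factor degrees with multiplicity: 1 + 1 + 1 + 1 + 1 + 2 = 7.

1, 1, 1, 1, 1, 2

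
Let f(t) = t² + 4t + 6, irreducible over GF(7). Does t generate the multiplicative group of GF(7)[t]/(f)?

|GF(7^2)^×| = 7^2 − 1 = 48. Prime factorization: 48 = 2^4·3.
f is primitive ⇔ t has order 48 in GF(7)[t]/(f), i.e. t^(48/q) ≠ 1 for each prime q | 48.
t^(24) mod f = 6.
t^(16) mod f = 1
Since t^(16) = 1, the order of t divides 16 < 48; not primitive.

No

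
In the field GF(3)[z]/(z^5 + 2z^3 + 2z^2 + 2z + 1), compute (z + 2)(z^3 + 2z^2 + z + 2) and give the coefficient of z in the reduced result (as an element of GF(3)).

1

Multiply in GF(3)[z]: (z + 2)·(z^3 + 2z^2 + z + 2) = z^4 + z^3 + 2z^2 + z + 1.
Reduced: z^4 + z^3 + 2z^2 + z + 1.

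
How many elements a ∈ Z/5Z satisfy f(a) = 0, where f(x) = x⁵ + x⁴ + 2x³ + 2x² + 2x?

1

Evaluate at each of the 5 elements of Z/5Z:
f(0) = 0 → root; f(1) = 3; f(2) = 1; f(3) = 2; f(4) = 3.
Roots: {0}.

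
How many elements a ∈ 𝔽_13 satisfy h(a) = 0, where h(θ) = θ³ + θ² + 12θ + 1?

Evaluate at each of the 13 elements of 𝔽_13:
h(0) = 1; h(1) = 2; h(2) = 11; h(3) = 8; h(4) = 12; h(5) = 3; h(6) = 0 → root; h(7) = 9; h(8) = 10; h(9) = 9; h(10) = 12; h(11) = 12; h(12) = 2.
Roots: {6}.

1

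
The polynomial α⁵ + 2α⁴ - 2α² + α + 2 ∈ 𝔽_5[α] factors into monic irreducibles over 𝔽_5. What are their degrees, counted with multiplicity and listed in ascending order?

Write g(α) = α⁵ + 2α⁴ - 2α² + α + 2.
Roots in 𝔽_5: g(0) = 2; g(1) = 4; g(2) = 0 → root; g(3) = 2; g(4) = 0 → root.
Linear factors from roots: (α - 2), (α + 1).
Complete factorization: g(α) = (α + 1)·(α - 2)·(α³ - 2α² - 1).
Factor degrees with multiplicity: 1 + 1 + 3 = 5.

1, 1, 3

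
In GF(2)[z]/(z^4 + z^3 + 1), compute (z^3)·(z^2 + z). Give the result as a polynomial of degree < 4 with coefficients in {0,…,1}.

Multiply in GF(2)[z]: (z^3)·(z^2 + z) = z^5 + z^4.
Reduce using z^4 ≡ z^3 + 1 (mod z^4 + z^3 + 1).
Reduced: z.

z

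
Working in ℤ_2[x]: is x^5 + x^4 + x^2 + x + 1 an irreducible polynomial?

Yes

Write P(x) = x^5 + x^4 + x^2 + x + 1.
Check for roots in ℤ_2: P(0) = 1; P(1) = 1.
No roots, so no linear factors.
Monic irreducibles of degree 2 over GF(2): x^2 + x + 1.
None of them divide P (all give nonzero remainder).
No irreducible factor of degree ≤ 2 exists, so P is irreducible over GF(2).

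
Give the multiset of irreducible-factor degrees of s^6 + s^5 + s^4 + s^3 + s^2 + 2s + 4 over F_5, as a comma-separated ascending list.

Write h(s) = s^6 + s^5 + s^4 + s^3 + s^2 + 2s + 4.
Roots in F_5: h(0) = 4; h(1) = 1; h(2) = 2; h(3) = 4; h(4) = 3.
Complete factorization: h(s) = (s^6 + s^5 + s^4 + s^3 + s^2 + 2s + 4).
Factor degrees with multiplicity: 6 = 6.

6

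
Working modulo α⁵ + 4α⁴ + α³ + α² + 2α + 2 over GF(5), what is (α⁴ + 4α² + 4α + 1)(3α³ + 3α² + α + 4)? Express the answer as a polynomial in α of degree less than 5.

α^3 + 4α^2 + 3α + 2

Multiply in GF(5)[α]: (α⁴ + 4α² + 4α + 1)·(3α³ + 3α² + α + 4) = 3α⁷ + 3α⁶ + 3α⁵ + 3α⁴ + 4α³ + 3α² + 2α + 4.
Reduce using α⁵ ≡ α⁴ + 4α³ + 4α² + 3α + 3 (mod α⁵ + 4α⁴ + α³ + α² + 2α + 2).
Reduced: α³ + 4α² + 3α + 2.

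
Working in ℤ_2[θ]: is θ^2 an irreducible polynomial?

Write m(θ) = θ^2.
Check for roots in ℤ_2: m(0) = 0 → root; m(1) = 1.
m(0) = 0, so (θ) divides m(θ); m is reducible.

No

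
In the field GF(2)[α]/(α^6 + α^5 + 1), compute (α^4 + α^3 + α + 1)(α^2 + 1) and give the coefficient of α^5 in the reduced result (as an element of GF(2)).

0

Multiply in GF(2)[α]: (α^4 + α^3 + α + 1)·(α^2 + 1) = α^6 + α^5 + α^4 + α^2 + α + 1.
Reduce using α^6 ≡ α^5 + 1 (mod α^6 + α^5 + 1).
Reduced: α^4 + α^2 + α.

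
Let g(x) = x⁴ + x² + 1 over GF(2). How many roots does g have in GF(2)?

Evaluate at each of the 2 elements of GF(2):
g(0) = 1; g(1) = 1.
No element is a root.

0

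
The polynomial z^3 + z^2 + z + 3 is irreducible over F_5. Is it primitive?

Write f(z) = z^3 + z^2 + z + 3.
|GF(5^3)^×| = 5^3 − 1 = 124. Prime factorization: 124 = 2^2·31.
f is primitive ⇔ z has order 124 in GF(5)[z]/(f), i.e. z^(124/q) ≠ 1 for each prime q | 124.
z^(62) mod f = 4.
z^(4) mod f = 3z + 3.
None equal 1, so z has full order 124; f is primitive.

Yes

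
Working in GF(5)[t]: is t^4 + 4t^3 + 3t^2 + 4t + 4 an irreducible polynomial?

No

Write g(t) = t^4 + 4t^3 + 3t^2 + 4t + 4.
Check for roots in GF(5): g(0) = 4; g(1) = 1; g(2) = 2; g(3) = 2; g(4) = 0 → root.
g(4) = 0, so (t − 4) divides g(t); g is reducible.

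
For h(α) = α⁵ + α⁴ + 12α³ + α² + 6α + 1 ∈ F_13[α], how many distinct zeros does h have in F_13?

Evaluate at each of the 13 elements of F_13:
h(0) = 1; h(1) = 9; h(2) = 5; h(3) = 0 → root; h(4) = 9; h(5) = 2; h(6) = 11; h(7) = 3; h(8) = 0 → root; h(9) = 4; h(10) = 0 → root; h(11) = 11; h(12) = 10.
Roots: {3, 8, 10}.

3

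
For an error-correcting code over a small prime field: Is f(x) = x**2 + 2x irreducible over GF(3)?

Check for roots in GF(3): f(0) = 0 → root; f(1) = 0 → root; f(2) = 2.
f(0) = 0, so (x) divides f(x); f is reducible.

No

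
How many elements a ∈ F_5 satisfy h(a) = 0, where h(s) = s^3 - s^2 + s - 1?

Evaluate at each of the 5 elements of F_5:
h(0) = 4; h(1) = 0 → root; h(2) = 0 → root; h(3) = 0 → root; h(4) = 1.
Roots: {1, 2, 3}.

3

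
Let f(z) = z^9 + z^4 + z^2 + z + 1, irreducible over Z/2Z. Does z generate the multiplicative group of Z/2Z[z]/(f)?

No

|GF(2^9)^×| = 2^9 − 1 = 511. Prime factorization: 511 = 7·73.
f is primitive ⇔ z has order 511 in GF(2)[z]/(f), i.e. z^(511/q) ≠ 1 for each prime q | 511.
z^(73) mod f = 1
z^(7) mod f = z^7.
Since z^(73) = 1, the order of z divides 73 < 511; not primitive.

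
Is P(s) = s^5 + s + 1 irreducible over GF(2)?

Check for roots in GF(2): P(0) = 1; P(1) = 1.
No roots, so no linear factors.
Monic irreducibles of degree 2 over GF(2): s^2 + s + 1.
s^2 + s + 1 divides P: P(s) = (s^2 + s + 1)·(s^3 + s^2 + 1).

No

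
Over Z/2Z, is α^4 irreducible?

Write f(α) = α^4.
Check for roots in Z/2Z: f(0) = 0 → root; f(1) = 1.
f(0) = 0, so (α) divides f(α); f is reducible.

No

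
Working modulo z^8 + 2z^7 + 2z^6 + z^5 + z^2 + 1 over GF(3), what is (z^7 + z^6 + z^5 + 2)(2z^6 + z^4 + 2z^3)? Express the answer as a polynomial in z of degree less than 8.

2z^7 + z^6 + 2z^5 + 2z^4 + 2z^2 + 2z + 1

Multiply in GF(3)[z]: (z^7 + z^6 + z^5 + 2)·(2z^6 + z^4 + 2z^3) = 2z^13 + 2z^12 + 2z^8 + z^6 + 2z^4 + z^3.
Reduce using z^8 ≡ z^7 + z^6 + 2z^5 + 2z^2 + 2 (mod z^8 + 2z^7 + 2z^6 + z^5 + z^2 + 1).
Reduced: 2z^7 + z^6 + 2z^5 + 2z^4 + 2z^2 + 2z + 1.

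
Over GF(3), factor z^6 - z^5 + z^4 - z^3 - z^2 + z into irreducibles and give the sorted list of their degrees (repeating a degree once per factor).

1, 1, 4

Write h(z) = z^6 - z^5 + z^4 - z^3 - z^2 + z.
Roots in GF(3): h(0) = 0 → root; h(1) = 0 → root; h(2) = 2.
Linear factors from roots: (z), (z - 1).
Complete factorization: h(z) = (z)·(z - 1)·(z^4 + z^2 - 1).
Factor degrees with multiplicity: 1 + 1 + 4 = 6.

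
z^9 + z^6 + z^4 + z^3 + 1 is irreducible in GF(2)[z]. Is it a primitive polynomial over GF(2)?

Yes

Write f(z) = z^9 + z^6 + z^4 + z^3 + 1.
|GF(2^9)^×| = 2^9 − 1 = 511. Prime factorization: 511 = 7·73.
f is primitive ⇔ z has order 511 in GF(2)[z]/(f), i.e. z^(511/q) ≠ 1 for each prime q | 511.
z^(73) mod f = z^6 + z^3 + z^2 + 1.
z^(7) mod f = z^7.
None equal 1, so z has full order 511; f is primitive.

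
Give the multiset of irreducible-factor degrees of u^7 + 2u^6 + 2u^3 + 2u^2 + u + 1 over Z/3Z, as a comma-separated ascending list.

1, 1, 2, 3

Write h(u) = u^7 + 2u^6 + 2u^3 + 2u^2 + u + 1.
Roots in Z/3Z: h(0) = 1; h(1) = 0 → root; h(2) = 1.
Linear factors from roots: (u + 2).
Complete factorization: h(u) = (u + 2)^2·(u^2 + u + 2)·(u^3 + 2u + 2).
Factor degrees with multiplicity: 1 + 1 + 2 + 3 = 7.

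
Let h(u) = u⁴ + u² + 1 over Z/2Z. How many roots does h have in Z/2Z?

0

Evaluate at each of the 2 elements of Z/2Z:
h(0) = 1; h(1) = 1.
No element is a root.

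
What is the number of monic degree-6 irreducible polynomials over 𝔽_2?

Gauss's count: N_{2}(6) = (1/6) Σ_{d|6} μ(6/d)·2^d.
Divisors of 6: 1, 2, 3, 6; μ(6/d) for each: 1, -1, -1, 1.
Σ = 2^1 − 2^2 − 2^3 + 2^6 = 54.
N = 54/6 = 9.

9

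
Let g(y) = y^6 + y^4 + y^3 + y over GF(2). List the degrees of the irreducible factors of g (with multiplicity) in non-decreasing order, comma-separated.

Roots in GF(2): g(0) = 0 → root; g(1) = 0 → root.
Linear factors from roots: (y), (y + 1).
Complete factorization: g(y) = (y)·(y + 1)^3·(y^2 + y + 1).
Factor degrees with multiplicity: 1 + 1 + 1 + 1 + 2 = 6.

1, 1, 1, 1, 2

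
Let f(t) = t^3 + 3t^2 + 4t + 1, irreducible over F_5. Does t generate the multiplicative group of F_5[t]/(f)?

No

|GF(5^3)^×| = 5^3 − 1 = 124. Prime factorization: 124 = 2^2·31.
f is primitive ⇔ t has order 124 in GF(5)[t]/(f), i.e. t^(124/q) ≠ 1 for each prime q | 124.
t^(62) mod f = 1
t^(4) mod f = t + 3.
Since t^(62) = 1, the order of t divides 62 < 124; not primitive.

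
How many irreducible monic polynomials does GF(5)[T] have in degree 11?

x^(5^11) − x is the product of all monic irreducibles of degree dividing 11; Möbius inversion gives N = (1/11) Σ μ(11/d)·5^d.
Divisors of 11: 1, 11; μ(11/d) for each: -1, 1.
Σ = − 5^1 + 5^11 = 48828120.
N = 48828120/11 = 4438920.

4438920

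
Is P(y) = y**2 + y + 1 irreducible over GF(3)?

No

Check for roots in GF(3): P(0) = 1; P(1) = 0 → root; P(2) = 1.
P(1) = 0, so (y − 1) divides P(y); P is reducible.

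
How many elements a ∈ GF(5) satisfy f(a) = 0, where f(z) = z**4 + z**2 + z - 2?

Evaluate at each of the 5 elements of GF(5):
f(0) = 3; f(1) = 1; f(2) = 0 → root; f(3) = 1; f(4) = 4.
Roots: {2}.

1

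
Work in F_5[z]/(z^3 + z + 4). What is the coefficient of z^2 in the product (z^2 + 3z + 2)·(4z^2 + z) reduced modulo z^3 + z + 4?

2

Multiply in F_5[z]: (z^2 + 3z + 2)·(4z^2 + z) = 4z^4 + 3z^3 + z^2 + 2z.
Reduce using z^3 ≡ 4z + 1 (mod z^3 + z + 4).
Reduced: 2z^2 + 3z + 3.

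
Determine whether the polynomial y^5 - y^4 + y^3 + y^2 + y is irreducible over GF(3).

Write m(y) = y^5 - y^4 + y^3 + y^2 + y.
Check for roots in GF(3): m(0) = 0 → root; m(1) = 0 → root; m(2) = 0 → root.
m(0) = 0, so (y) divides m(y); m is reducible.

No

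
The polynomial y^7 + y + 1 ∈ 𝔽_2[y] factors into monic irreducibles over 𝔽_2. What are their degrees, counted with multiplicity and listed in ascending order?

7

Write g(y) = y^7 + y + 1.
Roots in 𝔽_2: g(0) = 1; g(1) = 1.
Complete factorization: g(y) = (y^7 + y + 1).
Factor degrees with multiplicity: 7 = 7.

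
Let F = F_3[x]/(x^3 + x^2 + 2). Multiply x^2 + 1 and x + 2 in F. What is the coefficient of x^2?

Multiply in F_3[x]: (x^2 + 1)·(x + 2) = x^3 + 2x^2 + x + 2.
Reduce using x^3 ≡ 2x^2 + 1 (mod x^3 + x^2 + 2).
Reduced: x^2 + x.

1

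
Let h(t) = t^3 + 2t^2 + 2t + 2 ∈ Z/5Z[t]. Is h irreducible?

Yes

Check for roots in Z/5Z: h(0) = 2; h(1) = 2; h(2) = 2; h(3) = 3; h(4) = 1.
No roots. A degree-3 polynomial over a field with no linear factor is irreducible.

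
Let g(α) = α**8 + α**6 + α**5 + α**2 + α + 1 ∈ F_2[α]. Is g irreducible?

Check for roots in F_2: g(0) = 1; g(1) = 0 → root.
g(1) = 0, so (α − 1) divides g(α); g is reducible.

No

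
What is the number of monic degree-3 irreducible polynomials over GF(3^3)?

6552

Gauss's count: N_{27}(3) = (1/3) Σ_{d|3} μ(3/d)·27^d.
Divisors of 3: 1, 3; μ(3/d) for each: -1, 1.
Σ = − 27^1 + 27^3 = 19656.
N = 19656/3 = 6552.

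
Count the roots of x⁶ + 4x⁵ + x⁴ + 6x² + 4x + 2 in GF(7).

0

Write h(x) = x⁶ + 4x⁵ + x⁴ + 6x² + 4x + 2.
Evaluate at each of the 7 elements of GF(7):
h(0) = 2; h(1) = 4; h(2) = 4; h(3) = 2; h(4) = 1; h(5) = 5; h(6) = 2.
No element is a root.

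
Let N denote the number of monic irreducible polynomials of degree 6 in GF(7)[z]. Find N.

19544

By the necklace-counting formula, N_7(6) = (1/6) Σ_{d|6} μ(6/d)·7^d.
Divisors of 6: 1, 2, 3, 6; μ(6/d) for each: 1, -1, -1, 1.
Σ = 7^1 − 7^2 − 7^3 + 7^6 = 117264.
N = 117264/6 = 19544.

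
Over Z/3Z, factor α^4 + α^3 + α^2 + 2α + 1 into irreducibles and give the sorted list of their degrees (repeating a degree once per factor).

Write h(α) = α^4 + α^3 + α^2 + 2α + 1.
Roots in Z/3Z: h(0) = 1; h(1) = 0 → root; h(2) = 0 → root.
Linear factors from roots: (α + 2), (α + 1).
Complete factorization: h(α) = (α + 1)·(α + 2)·(α^2 + α + 2).
Factor degrees with multiplicity: 1 + 1 + 2 = 4.

1, 1, 2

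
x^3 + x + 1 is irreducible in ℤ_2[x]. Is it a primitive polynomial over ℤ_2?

Yes

Write f(x) = x^3 + x + 1.
|GF(2^3)^×| = 2^3 − 1 = 7. Prime factorization: 7 = 7.
f is primitive ⇔ x has order 7 in GF(2)[x]/(f), i.e. x^(7/q) ≠ 1 for each prime q | 7.
x^(1) mod f = x.
None equal 1, so x has full order 7; f is primitive.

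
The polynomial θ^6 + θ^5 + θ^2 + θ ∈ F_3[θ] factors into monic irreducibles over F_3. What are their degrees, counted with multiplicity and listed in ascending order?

Write h(θ) = θ^6 + θ^5 + θ^2 + θ.
Roots in F_3: h(0) = 0 → root; h(1) = 1; h(2) = 0 → root.
Linear factors from roots: (θ), (θ + 1).
Complete factorization: h(θ) = (θ)·(θ + 1)·(θ^2 + θ + 2)·(θ^2 + 2θ + 2).
Factor degrees with multiplicity: 1 + 1 + 2 + 2 = 6.

1, 1, 2, 2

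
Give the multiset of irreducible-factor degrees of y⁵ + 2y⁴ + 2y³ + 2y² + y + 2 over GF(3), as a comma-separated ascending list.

5

Write g(y) = y⁵ + 2y⁴ + 2y³ + 2y² + y + 2.
Roots in GF(3): g(0) = 2; g(1) = 1; g(2) = 2.
Complete factorization: g(y) = (y⁵ + 2y⁴ + 2y³ + 2y² + y + 2).
Factor degrees with multiplicity: 5 = 5.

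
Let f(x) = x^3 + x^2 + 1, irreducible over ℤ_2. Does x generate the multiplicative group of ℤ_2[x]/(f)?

Yes

|GF(2^3)^×| = 2^3 − 1 = 7. Prime factorization: 7 = 7.
f is primitive ⇔ x has order 7 in GF(2)[x]/(f), i.e. x^(7/q) ≠ 1 for each prime q | 7.
x^(1) mod f = x.
None equal 1, so x has full order 7; f is primitive.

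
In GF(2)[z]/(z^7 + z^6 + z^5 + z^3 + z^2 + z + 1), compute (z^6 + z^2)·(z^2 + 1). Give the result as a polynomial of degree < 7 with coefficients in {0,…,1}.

z^6 + z^5 + z^2 + 1

Multiply in GF(2)[z]: (z^6 + z^2)·(z^2 + 1) = z^8 + z^6 + z^4 + z^2.
Reduce using z^7 ≡ z^6 + z^5 + z^3 + z^2 + z + 1 (mod z^7 + z^6 + z^5 + z^3 + z^2 + z + 1).
Reduced: z^6 + z^5 + z^2 + 1.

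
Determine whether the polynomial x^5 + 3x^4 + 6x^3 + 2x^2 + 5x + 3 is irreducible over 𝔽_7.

Yes

Write f(x) = x^5 + 3x^4 + 6x^3 + 2x^2 + 5x + 3.
Check for roots in 𝔽_7: f(0) = 3; f(1) = 6; f(2) = 2; f(3) = 5; f(4) = 5; f(5) = 4; f(6) = 3.
No roots, so no linear factors.
Degree-2 irreducible divisors: test the 21 monic irreducibles of degree 2 over GF(7).
None of them divide f (all give nonzero remainder).
No irreducible factor of degree ≤ 2 exists, so f is irreducible over GF(7).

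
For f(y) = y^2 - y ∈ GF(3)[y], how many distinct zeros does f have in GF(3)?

2

Evaluate at each of the 3 elements of GF(3):
f(0) = 0 → root; f(1) = 0 → root; f(2) = 2.
Roots: {0, 1}.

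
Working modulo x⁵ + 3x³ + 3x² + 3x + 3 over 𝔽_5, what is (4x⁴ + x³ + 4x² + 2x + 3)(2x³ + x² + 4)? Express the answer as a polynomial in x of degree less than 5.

Multiply in 𝔽_5[x]: (4x⁴ + x³ + 4x² + 2x + 3)·(2x³ + x² + 4) = 3x⁷ + x⁶ + 4x⁵ + 4x⁴ + 2x³ + 4x² + 3x + 2.
Reduce using x⁵ ≡ 2x³ + 2x² + 2x + 2 (mod x⁵ + 3x³ + 3x² + 3x + 3).
Reduced: 2x⁴ + 2x² + 2.

2x^4 + 2x^2 + 2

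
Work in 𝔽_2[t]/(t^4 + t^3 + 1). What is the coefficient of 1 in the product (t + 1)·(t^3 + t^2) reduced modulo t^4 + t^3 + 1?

1

Multiply in 𝔽_2[t]: (t + 1)·(t^3 + t^2) = t^4 + t^2.
Reduce using t^4 ≡ t^3 + 1 (mod t^4 + t^3 + 1).
Reduced: t^3 + t^2 + 1.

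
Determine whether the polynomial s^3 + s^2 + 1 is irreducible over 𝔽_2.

Write h(s) = s^3 + s^2 + 1.
Check for roots in 𝔽_2: h(0) = 1; h(1) = 1.
No roots. A degree-3 polynomial over a field with no linear factor is irreducible.

Yes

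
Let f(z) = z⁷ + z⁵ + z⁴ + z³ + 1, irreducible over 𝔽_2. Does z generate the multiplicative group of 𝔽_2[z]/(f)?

|GF(2^7)^×| = 2^7 − 1 = 127. Prime factorization: 127 = 127.
f is primitive ⇔ z has order 127 in GF(2)[z]/(f), i.e. z^(127/q) ≠ 1 for each prime q | 127.
z^(1) mod f = z.
None equal 1, so z has full order 127; f is primitive.

Yes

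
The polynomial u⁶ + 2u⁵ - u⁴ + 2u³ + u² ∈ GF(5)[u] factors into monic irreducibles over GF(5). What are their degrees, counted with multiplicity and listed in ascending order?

Write g(u) = u⁶ + 2u⁵ - u⁴ + 2u³ + u².
Roots in GF(5): g(0) = 0 → root; g(1) = 0 → root; g(2) = 2; g(3) = 2; g(4) = 2.
Linear factors from roots: (u), (u - 1).
Complete factorization: g(u) = (u)^2·(u - 1)^2·(u² - u + 1).
Factor degrees with multiplicity: 1 + 1 + 1 + 1 + 2 = 6.

1, 1, 1, 1, 2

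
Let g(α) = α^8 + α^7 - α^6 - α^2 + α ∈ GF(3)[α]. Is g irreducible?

No

Check for roots in GF(3): g(0) = 0 → root; g(1) = 1; g(2) = 0 → root.
g(0) = 0, so (α) divides g(α); g is reducible.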